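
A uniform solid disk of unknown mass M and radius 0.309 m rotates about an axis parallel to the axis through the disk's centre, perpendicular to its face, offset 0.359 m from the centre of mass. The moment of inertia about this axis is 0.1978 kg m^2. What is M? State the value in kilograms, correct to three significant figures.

1.12

I = I_cm + Md² = (1/2)MR² + Md² = M·[0.5·(0.309)² + (0.359)²] = M·0.17662.
So M = 0.1978 / 0.17662 = 1.1199 kg.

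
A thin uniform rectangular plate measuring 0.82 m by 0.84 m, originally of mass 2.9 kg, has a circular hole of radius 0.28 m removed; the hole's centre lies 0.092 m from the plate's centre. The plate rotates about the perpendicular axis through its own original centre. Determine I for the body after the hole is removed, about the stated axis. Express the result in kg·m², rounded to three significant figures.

0.284

Unpierced body about its centre: I₀ = (1/12)M(a²+b²) = (1/12)(2.9)[(0.82)² + (0.84)²] = 0.33302 kg·m².
The removed disk has mass m = M·πr²/(ab) = (2.9)·π(0.28)²/(0.82·0.84) = 1.037 kg (same uniform areal density).
Its moment of inertia about the rotation axis (parallel-axis theorem): I_hole = (1/2)mr² + md² = (1/2)(1.037)(0.28)² + (1.037)(0.092)² = 0.049427 kg·m².
Treating the hole as negative mass, I = I₀ − I_hole = 0.33302 − 0.049427 = 0.28359 kg·m².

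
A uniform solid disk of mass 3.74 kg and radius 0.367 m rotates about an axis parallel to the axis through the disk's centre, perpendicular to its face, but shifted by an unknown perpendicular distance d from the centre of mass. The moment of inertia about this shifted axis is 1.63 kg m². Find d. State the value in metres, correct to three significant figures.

0.607

About the centre-of-mass axis, I_cm = (1/2)MR² = (1/2)(3.74)(0.367)² = 0.25187 kg m².
Parallel axis theorem: I = I_cm + Md², so Md² = 1.63 − 0.25187 = 1.3781 kg m².
d = √(1.3781 / 3.74) = 0.60703 m.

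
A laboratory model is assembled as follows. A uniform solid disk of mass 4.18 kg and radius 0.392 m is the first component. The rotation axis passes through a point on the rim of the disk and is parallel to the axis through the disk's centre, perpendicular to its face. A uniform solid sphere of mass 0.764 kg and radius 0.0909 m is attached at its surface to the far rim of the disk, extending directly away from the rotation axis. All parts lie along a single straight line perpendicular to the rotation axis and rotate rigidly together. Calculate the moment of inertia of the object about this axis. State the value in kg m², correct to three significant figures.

1.55

Solid disk: I_cm = (1/2)MR² = (1/2)(4.18)(0.392)² = 0.32116 kg m²; centre at d = 0.392 m, so I = I_cm + Md² gives I = 0.32116 + (4.18)(0.392)² = 0.96347 kg m².
Solid sphere: I_cm = (2/5)MR² = (2/5)(0.764)(0.0909)² = 0.0025251 kg m²; centre at d = 0.392 + 0.392 + 0.0909 = 0.8749 m, so I = I_cm + Md² gives I = 0.0025251 + (0.764)(0.8749)² = 0.58733 kg m².
Total I = 0.96347 + 0.58733 = 1.5508 kg m².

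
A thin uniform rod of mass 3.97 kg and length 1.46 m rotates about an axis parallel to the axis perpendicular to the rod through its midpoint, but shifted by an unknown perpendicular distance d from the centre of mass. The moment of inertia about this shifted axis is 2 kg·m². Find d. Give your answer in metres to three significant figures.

About the centre-of-mass axis, I_cm = (1/12)ML² = (1/12)(3.97)(1.46)² = 0.7052 kg·m².
Parallel axis theorem: I = I_cm + Md², so Md² = 2 − 0.7052 = 1.2948 kg·m².
d = √(1.2948 / 3.97) = 0.57109 m.

0.571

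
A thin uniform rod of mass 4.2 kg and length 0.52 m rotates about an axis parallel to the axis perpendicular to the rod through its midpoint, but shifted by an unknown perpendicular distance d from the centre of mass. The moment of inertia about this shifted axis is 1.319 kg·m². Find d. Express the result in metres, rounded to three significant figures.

About the centre-of-mass axis, I_cm = (1/12)ML² = (1/12)(4.2)(0.52)² = 0.09464 kg·m².
Parallel axis theorem: I = I_cm + Md², so Md² = 1.319 − 0.09464 = 1.2244 kg·m².
d = √(1.2244 / 4.2) = 0.53992 m.

0.540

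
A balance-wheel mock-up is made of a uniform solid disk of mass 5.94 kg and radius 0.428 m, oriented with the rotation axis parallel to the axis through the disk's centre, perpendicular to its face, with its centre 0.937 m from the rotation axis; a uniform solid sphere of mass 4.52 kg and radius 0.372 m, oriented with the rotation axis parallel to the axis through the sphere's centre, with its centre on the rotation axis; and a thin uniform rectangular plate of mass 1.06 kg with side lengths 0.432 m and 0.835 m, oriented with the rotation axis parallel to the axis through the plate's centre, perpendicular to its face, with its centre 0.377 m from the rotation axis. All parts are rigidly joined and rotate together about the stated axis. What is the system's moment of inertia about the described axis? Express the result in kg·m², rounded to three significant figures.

6.24

Solid disk: I_cm = (1/2)MR² = (1/2)(5.94)(0.428)² = 0.54406 kg·m²; centre at d = 0.937 m, so the parallel axis theorem gives I = 0.54406 + (5.94)(0.937)² = 5.7592 kg·m².
Solid sphere: I_cm = (2/5)MR² = (2/5)(4.52)(0.372)² = 0.2502 kg·m²; axis through the centre, so I = 0.2502 kg·m².
Rectangular plate: I_cm = (1/12)M(a²+b²) = (1/12)(1.06)[(0.432)² + (0.835)²] = 0.078073 kg·m²; centre at d = 0.377 m, so the parallel axis theorem gives I = 0.078073 + (1.06)(0.377)² = 0.22873 kg·m².
Total I = 5.7592 + 0.2502 + 0.22873 = 6.2381 kg·m².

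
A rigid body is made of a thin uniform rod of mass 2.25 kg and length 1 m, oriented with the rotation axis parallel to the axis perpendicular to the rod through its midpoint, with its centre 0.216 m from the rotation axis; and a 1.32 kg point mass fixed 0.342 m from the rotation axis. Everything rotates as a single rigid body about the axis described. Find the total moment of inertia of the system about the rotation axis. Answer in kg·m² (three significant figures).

0.447

Thin rod: I_cm = (1/12)ML² = (1/12)(2.25)(1)² = 0.1875 kg·m²; centre at d = 0.216 m, so the parallel axis theorem gives I = 0.1875 + (2.25)(0.216)² = 0.29248 kg·m².
Point mass: I_cm = 0; centre at d = 0.342 m, so the parallel axis theorem gives I = 0 + (1.32)(0.342)² = 0.15439 kg·m².
Total I = 0.29248 + 0.15439 = 0.44687 kg·m².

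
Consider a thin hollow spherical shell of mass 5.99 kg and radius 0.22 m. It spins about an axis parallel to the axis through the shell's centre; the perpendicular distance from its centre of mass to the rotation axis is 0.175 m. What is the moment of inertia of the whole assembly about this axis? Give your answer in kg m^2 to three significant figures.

I_cm = (2/3)MR² = (2/3)(5.99)(0.22)² = 0.19328 kg m^2; centre at d = 0.175 m, so I = I_cm + Md² gives I = 0.19328 + (5.99)(0.175)² = 0.37672 kg m^2.

0.377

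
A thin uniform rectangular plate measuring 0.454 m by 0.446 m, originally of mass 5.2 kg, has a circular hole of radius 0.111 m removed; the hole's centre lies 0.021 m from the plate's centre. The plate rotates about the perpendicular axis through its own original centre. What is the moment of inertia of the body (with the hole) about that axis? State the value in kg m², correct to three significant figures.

Unpierced body about its centre: I₀ = (1/12)M(a²+b²) = (1/12)(5.2)[(0.454)² + (0.446)²] = 0.17551 kg m².
The removed disk has mass m = M·πr²/(ab) = (5.2)·π(0.111)²/(0.454·0.446) = 0.99405 kg (same uniform areal density).
Its moment of inertia about the rotation axis (parallel-axis theorem): I_hole = (1/2)mr² + md² = (1/2)(0.99405)(0.111)² + (0.99405)(0.021)² = 0.0065622 kg m².
Treating the hole as negative mass, I = I₀ − I_hole = 0.17551 − 0.0065622 = 0.16895 kg m².

0.169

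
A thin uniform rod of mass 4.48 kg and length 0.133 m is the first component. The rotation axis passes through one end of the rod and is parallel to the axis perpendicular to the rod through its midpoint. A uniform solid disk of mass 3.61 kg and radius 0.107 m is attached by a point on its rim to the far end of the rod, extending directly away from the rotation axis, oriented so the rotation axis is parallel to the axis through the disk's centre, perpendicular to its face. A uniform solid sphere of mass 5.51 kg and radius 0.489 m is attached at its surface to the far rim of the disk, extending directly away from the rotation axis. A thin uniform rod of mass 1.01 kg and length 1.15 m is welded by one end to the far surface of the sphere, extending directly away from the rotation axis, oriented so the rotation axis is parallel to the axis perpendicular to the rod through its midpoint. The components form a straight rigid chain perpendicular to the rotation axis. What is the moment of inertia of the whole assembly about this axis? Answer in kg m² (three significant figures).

Thin rod: I_cm = (1/12)ML² = (1/12)(4.48)(0.133)² = 0.0066039 kg m²; centre at d = 0.0665 m, so I = I_cm + Md² gives I = 0.0066039 + (4.48)(0.0665)² = 0.026416 kg m².
Solid disk: I_cm = (1/2)MR² = (1/2)(3.61)(0.107)² = 0.020665 kg m²; centre at d = 0.0665 + 0.0665 + 0.107 = 0.24 m, so I = I_cm + Md² gives I = 0.020665 + (3.61)(0.24)² = 0.2286 kg m².
Solid sphere: I_cm = (2/5)MR² = (2/5)(5.51)(0.489)² = 0.52702 kg m²; centre at d = 0.0665 + 0.0665 + 0.107 + 0.107 + 0.489 = 0.836 m, so I = I_cm + Md² gives I = 0.52702 + (5.51)(0.836)² = 4.3779 kg m².
Thin rod: I_cm = (1/12)ML² = (1/12)(1.01)(1.15)² = 0.11131 kg m²; centre at d = 0.0665 + 0.0665 + 0.107 + 0.107 + 0.489 + 0.489 + 0.575 = 1.9 m, so I = I_cm + Md² gives I = 0.11131 + (1.01)(1.9)² = 3.7574 kg m².
Total I = 0.026416 + 0.2286 + 4.3779 + 3.7574 = 8.3904 kg m².

8.39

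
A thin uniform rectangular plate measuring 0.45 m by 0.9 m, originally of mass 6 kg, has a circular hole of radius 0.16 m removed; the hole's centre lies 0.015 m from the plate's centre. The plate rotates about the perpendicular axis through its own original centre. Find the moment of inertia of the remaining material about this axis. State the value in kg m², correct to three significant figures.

Unpierced body about its centre: I₀ = (1/12)M(a²+b²) = (1/12)(6)[(0.45)² + (0.9)²] = 0.50625 kg m².
The removed disk has mass m = M·πr²/(ab) = (6)·π(0.16)²/(0.45·0.9) = 1.1915 kg (same uniform areal density).
Its moment of inertia about the rotation axis (parallel-axis theorem): I_hole = (1/2)mr² + md² = (1/2)(1.1915)(0.16)² + (1.1915)(0.015)² = 0.015519 kg m².
Treating the hole as negative mass, I = I₀ − I_hole = 0.50625 − 0.015519 = 0.49073 kg m².

0.491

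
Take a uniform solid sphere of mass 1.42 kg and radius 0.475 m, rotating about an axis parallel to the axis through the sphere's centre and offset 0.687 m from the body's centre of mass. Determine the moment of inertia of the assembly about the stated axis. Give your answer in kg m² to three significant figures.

0.798

I_cm = (2/5)MR² = (2/5)(1.42)(0.475)² = 0.12815 kg m²; centre at d = 0.687 m, so I = I_cm + Md² gives I = 0.12815 + (1.42)(0.687)² = 0.79835 kg m².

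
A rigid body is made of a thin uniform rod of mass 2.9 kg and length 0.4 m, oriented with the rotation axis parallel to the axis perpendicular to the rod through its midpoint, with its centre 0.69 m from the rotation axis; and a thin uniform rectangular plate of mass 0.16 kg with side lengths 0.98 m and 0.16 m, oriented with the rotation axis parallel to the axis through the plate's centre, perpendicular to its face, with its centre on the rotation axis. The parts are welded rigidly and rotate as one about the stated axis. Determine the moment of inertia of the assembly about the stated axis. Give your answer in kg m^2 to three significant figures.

Thin rod: I_cm = (1/12)ML² = (1/12)(2.9)(0.4)² = 0.038667 kg m^2; centre at d = 0.69 m, so I = I_cm + Md² gives I = 0.038667 + (2.9)(0.69)² = 1.4194 kg m^2.
Rectangular plate: I_cm = (1/12)M(a²+b²) = (1/12)(0.16)[(0.98)² + (0.16)²] = 0.013147 kg m^2; axis through the centre, so I = 0.013147 kg m^2.
Total I = 1.4194 + 0.013147 = 1.4325 kg m^2.

1.43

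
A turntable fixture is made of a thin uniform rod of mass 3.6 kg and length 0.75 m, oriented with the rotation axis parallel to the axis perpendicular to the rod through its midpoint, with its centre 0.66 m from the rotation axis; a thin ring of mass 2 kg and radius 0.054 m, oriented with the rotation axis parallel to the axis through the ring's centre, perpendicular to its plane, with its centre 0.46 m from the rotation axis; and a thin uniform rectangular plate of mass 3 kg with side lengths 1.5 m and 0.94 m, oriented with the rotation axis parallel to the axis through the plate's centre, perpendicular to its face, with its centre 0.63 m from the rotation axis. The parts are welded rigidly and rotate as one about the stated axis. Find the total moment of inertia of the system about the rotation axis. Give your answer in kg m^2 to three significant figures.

4.14

Thin rod: I_cm = (1/12)ML² = (1/12)(3.6)(0.75)² = 0.16875 kg m^2; centre at d = 0.66 m, so I = I_cm + Md² gives I = 0.16875 + (3.6)(0.66)² = 1.7369 kg m^2.
Thin ring: I_cm = MR² = (2)(0.054)² = 0.005832 kg m^2; centre at d = 0.46 m, so I = I_cm + Md² gives I = 0.005832 + (2)(0.46)² = 0.42903 kg m^2.
Rectangular plate: I_cm = (1/12)M(a²+b²) = (1/12)(3)[(1.5)² + (0.94)²] = 0.7834 kg m^2; centre at d = 0.63 m, so I = I_cm + Md² gives I = 0.7834 + (3)(0.63)² = 1.9741 kg m^2.
Total I = 1.7369 + 0.42903 + 1.9741 = 4.14 kg m^2.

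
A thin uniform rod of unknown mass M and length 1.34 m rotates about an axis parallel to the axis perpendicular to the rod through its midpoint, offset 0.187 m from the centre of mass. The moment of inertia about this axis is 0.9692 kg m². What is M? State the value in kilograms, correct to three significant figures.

5.25

I = I_cm + Md² = (1/12)ML² + Md² = M·[0.0833333·(1.34)² + (0.187)²] = M·0.1846.
So M = 0.9692 / 0.1846 = 5.2502 kg.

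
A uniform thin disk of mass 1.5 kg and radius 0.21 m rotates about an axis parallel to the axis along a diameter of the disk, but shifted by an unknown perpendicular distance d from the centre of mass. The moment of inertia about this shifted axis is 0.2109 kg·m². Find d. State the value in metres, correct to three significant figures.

0.360

About the centre-of-mass axis, I_cm = (1/4)MR² = (1/4)(1.5)(0.21)² = 0.016537 kg·m².
Parallel axis theorem: I = I_cm + Md², so Md² = 0.2109 − 0.016537 = 0.19436 kg·m².
d = √(0.19436 / 1.5) = 0.35997 m.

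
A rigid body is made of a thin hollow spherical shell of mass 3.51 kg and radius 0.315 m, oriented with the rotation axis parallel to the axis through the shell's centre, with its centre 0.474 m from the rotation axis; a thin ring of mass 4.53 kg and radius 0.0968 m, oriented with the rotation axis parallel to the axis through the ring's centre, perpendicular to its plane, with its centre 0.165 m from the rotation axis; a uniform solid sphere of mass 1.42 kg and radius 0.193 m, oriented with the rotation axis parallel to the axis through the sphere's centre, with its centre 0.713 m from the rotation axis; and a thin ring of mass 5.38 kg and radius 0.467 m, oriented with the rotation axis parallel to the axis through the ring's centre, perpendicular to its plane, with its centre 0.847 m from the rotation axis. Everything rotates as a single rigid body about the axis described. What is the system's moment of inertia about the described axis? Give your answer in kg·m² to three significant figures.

6.96

Spherical shell: I_cm = (2/3)MR² = (2/3)(3.51)(0.315)² = 0.23219 kg·m²; centre at d = 0.474 m, so the parallel axis theorem gives I = 0.23219 + (3.51)(0.474)² = 1.0208 kg·m².
Thin ring: I_cm = MR² = (4.53)(0.0968)² = 0.042447 kg·m²; centre at d = 0.165 m, so the parallel axis theorem gives I = 0.042447 + (4.53)(0.165)² = 0.16578 kg·m².
Solid sphere: I_cm = (2/5)MR² = (2/5)(1.42)(0.193)² = 0.021157 kg·m²; centre at d = 0.713 m, so the parallel axis theorem gives I = 0.021157 + (1.42)(0.713)² = 0.74304 kg·m².
Thin ring: I_cm = MR² = (5.38)(0.467)² = 1.1733 kg·m²; centre at d = 0.847 m, so the parallel axis theorem gives I = 1.1733 + (5.38)(0.847)² = 5.033 kg·m².
Total I = 1.0208 + 0.16578 + 0.74304 + 5.033 = 6.9626 kg·m².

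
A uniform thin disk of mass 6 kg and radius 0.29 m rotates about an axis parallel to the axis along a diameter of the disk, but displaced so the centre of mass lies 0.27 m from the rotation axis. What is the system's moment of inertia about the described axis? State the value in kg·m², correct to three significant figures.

I_cm = (1/4)MR² = (1/4)(6)(0.29)² = 0.12615 kg·m²; centre at d = 0.27 m, so the parallel axis theorem gives I = 0.12615 + (6)(0.27)² = 0.56355 kg·m².

0.564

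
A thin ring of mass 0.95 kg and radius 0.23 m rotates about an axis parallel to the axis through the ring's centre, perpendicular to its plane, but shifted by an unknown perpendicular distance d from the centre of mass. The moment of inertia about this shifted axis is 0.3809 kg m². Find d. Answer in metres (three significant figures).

0.590

About the centre-of-mass axis, I_cm = MR² = (0.95)(0.23)² = 0.050255 kg m².
Parallel axis theorem: I = I_cm + Md², so Md² = 0.3809 − 0.050255 = 0.33065 kg m².
d = √(0.33065 / 0.95) = 0.58996 m.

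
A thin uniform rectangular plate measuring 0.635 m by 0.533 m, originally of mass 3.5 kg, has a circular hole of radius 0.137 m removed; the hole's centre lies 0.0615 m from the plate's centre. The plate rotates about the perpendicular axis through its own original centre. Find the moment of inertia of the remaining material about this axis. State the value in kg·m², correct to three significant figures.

0.192

Unpierced body about its centre: I₀ = (1/12)M(a²+b²) = (1/12)(3.5)[(0.635)² + (0.533)²] = 0.20047 kg·m².
The removed disk has mass m = M·πr²/(ab) = (3.5)·π(0.137)²/(0.635·0.533) = 0.60976 kg (same uniform areal density).
Its moment of inertia about the rotation axis (parallel-axis theorem): I_hole = (1/2)mr² + md² = (1/2)(0.60976)(0.137)² + (0.60976)(0.0615)² = 0.0080285 kg·m².
Treating the hole as negative mass, I = I₀ − I_hole = 0.20047 − 0.0080285 = 0.19244 kg·m².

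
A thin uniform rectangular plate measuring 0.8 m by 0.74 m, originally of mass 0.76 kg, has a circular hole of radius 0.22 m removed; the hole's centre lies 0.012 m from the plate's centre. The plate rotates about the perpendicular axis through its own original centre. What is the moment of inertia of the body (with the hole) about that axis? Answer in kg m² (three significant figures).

Unpierced body about its centre: I₀ = (1/12)M(a²+b²) = (1/12)(0.76)[(0.8)² + (0.74)²] = 0.075215 kg m².
The removed disk has mass m = M·πr²/(ab) = (0.76)·π(0.22)²/(0.8·0.74) = 0.1952 kg (same uniform areal density).
Its moment of inertia about the rotation axis (parallel-axis theorem): I_hole = (1/2)mr² + md² = (1/2)(0.1952)(0.22)² + (0.1952)(0.012)² = 0.004752 kg m².
Treating the hole as negative mass, I = I₀ − I_hole = 0.075215 − 0.004752 = 0.070463 kg m².

0.0705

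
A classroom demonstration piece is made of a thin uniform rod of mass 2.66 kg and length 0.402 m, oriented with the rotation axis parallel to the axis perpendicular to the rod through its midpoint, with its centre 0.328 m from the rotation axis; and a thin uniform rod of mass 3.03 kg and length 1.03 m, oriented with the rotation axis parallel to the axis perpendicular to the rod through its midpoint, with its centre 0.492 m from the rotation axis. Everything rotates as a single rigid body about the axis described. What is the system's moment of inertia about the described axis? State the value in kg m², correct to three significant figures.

Thin rod: I_cm = (1/12)ML² = (1/12)(2.66)(0.402)² = 0.035822 kg m²; centre at d = 0.328 m, so I = I_cm + Md² gives I = 0.035822 + (2.66)(0.328)² = 0.322 kg m².
Thin rod: I_cm = (1/12)ML² = (1/12)(3.03)(1.03)² = 0.26788 kg m²; centre at d = 0.492 m, so I = I_cm + Md² gives I = 0.26788 + (3.03)(0.492)² = 1.0013 kg m².
Total I = 0.322 + 1.0013 = 1.3233 kg m².

1.32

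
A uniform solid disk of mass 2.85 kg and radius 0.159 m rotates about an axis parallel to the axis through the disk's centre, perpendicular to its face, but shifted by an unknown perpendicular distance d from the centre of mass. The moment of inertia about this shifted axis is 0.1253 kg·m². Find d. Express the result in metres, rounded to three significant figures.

About the centre-of-mass axis, I_cm = (1/2)MR² = (1/2)(2.85)(0.159)² = 0.036025 kg·m².
Parallel axis theorem: I = I_cm + Md², so Md² = 0.1253 − 0.036025 = 0.089275 kg·m².
d = √(0.089275 / 2.85) = 0.17699 m.

0.177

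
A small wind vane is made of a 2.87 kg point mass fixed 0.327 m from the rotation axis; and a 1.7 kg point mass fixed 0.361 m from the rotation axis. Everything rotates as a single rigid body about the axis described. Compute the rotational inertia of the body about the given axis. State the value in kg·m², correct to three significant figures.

Point mass: I_cm = 0; centre at d = 0.327 m, so I = I_cm + Md² gives I = 0 + (2.87)(0.327)² = 0.30689 kg·m².
Point mass: I_cm = 0; centre at d = 0.361 m, so I = I_cm + Md² gives I = 0 + (1.7)(0.361)² = 0.22155 kg·m².
Total I = 0.30689 + 0.22155 = 0.52843 kg·m².

0.528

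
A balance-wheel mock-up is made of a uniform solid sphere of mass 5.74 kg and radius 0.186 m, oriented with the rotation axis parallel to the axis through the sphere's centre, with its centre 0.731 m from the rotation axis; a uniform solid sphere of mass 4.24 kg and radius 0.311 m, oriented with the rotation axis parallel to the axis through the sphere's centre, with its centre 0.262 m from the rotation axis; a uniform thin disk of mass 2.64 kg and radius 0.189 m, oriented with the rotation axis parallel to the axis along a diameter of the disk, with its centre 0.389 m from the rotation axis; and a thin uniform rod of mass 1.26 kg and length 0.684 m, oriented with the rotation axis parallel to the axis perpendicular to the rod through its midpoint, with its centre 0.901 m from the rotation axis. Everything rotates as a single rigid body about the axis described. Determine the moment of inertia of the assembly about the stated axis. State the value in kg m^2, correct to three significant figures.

5.10

Solid sphere: I_cm = (2/5)MR² = (2/5)(5.74)(0.186)² = 0.079432 kg m^2; centre at d = 0.731 m, so I = I_cm + Md² gives I = 0.079432 + (5.74)(0.731)² = 3.1467 kg m^2.
Solid sphere: I_cm = (2/5)MR² = (2/5)(4.24)(0.311)² = 0.16404 kg m^2; centre at d = 0.262 m, so I = I_cm + Md² gives I = 0.16404 + (4.24)(0.262)² = 0.45509 kg m^2.
Thin disk: I_cm = (1/4)MR² = (1/4)(2.64)(0.189)² = 0.023576 kg m^2; centre at d = 0.389 m, so I = I_cm + Md² gives I = 0.023576 + (2.64)(0.389)² = 0.42306 kg m^2.
Thin rod: I_cm = (1/12)ML² = (1/12)(1.26)(0.684)² = 0.049125 kg m^2; centre at d = 0.901 m, so I = I_cm + Md² gives I = 0.049125 + (1.26)(0.901)² = 1.072 kg m^2.
Total I = 3.1467 + 0.45509 + 0.42306 + 1.072 = 5.0968 kg m^2.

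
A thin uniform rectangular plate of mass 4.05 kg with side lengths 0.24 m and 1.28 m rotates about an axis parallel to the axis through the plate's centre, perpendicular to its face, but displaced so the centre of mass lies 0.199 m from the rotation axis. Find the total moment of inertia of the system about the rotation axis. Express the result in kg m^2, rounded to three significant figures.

I_cm = (1/12)M(a²+b²) = (1/12)(4.05)[(0.24)² + (1.28)²] = 0.5724 kg m^2; centre at d = 0.199 m, so the parallel axis theorem gives I = 0.5724 + (4.05)(0.199)² = 0.73278 kg m^2.

0.733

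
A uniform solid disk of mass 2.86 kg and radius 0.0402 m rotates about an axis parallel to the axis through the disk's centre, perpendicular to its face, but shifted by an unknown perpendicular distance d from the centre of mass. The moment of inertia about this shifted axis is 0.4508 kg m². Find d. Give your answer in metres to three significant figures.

About the centre-of-mass axis, I_cm = (1/2)MR² = (1/2)(2.86)(0.0402)² = 0.0023109 kg m².
Parallel axis theorem: I = I_cm + Md², so Md² = 0.4508 − 0.0023109 = 0.44849 kg m².
d = √(0.44849 / 2.86) = 0.396 m.

0.396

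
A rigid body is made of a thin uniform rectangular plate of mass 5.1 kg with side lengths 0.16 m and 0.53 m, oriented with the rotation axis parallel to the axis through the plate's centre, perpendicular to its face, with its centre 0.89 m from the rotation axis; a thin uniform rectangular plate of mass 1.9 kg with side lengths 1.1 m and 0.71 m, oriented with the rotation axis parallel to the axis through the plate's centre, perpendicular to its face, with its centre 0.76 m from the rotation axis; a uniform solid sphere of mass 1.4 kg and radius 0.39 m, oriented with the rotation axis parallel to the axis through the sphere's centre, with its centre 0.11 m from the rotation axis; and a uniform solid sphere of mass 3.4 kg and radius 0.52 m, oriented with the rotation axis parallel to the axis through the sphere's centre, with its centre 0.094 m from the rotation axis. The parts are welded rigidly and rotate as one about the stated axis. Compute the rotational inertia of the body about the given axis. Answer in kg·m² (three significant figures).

Rectangular plate: I_cm = (1/12)M(a²+b²) = (1/12)(5.1)[(0.16)² + (0.53)²] = 0.13026 kg·m²; centre at d = 0.89 m, so the parallel axis theorem gives I = 0.13026 + (5.1)(0.89)² = 4.17 kg·m².
Rectangular plate: I_cm = (1/12)M(a²+b²) = (1/12)(1.9)[(1.1)² + (0.71)²] = 0.2714 kg·m²; centre at d = 0.76 m, so the parallel axis theorem gives I = 0.2714 + (1.9)(0.76)² = 1.3688 kg·m².
Solid sphere: I_cm = (2/5)MR² = (2/5)(1.4)(0.39)² = 0.085176 kg·m²; centre at d = 0.11 m, so the parallel axis theorem gives I = 0.085176 + (1.4)(0.11)² = 0.10212 kg·m².
Solid sphere: I_cm = (2/5)MR² = (2/5)(3.4)(0.52)² = 0.36774 kg·m²; centre at d = 0.094 m, so the parallel axis theorem gives I = 0.36774 + (3.4)(0.094)² = 0.39779 kg·m².
Total I = 4.17 + 1.3688 + 0.10212 + 0.39779 = 6.0387 kg·m².

6.04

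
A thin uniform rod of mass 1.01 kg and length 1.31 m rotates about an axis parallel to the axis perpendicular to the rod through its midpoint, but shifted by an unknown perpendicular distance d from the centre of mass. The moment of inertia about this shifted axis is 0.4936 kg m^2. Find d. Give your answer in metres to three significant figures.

About the centre-of-mass axis, I_cm = (1/12)ML² = (1/12)(1.01)(1.31)² = 0.14444 kg m^2.
Parallel axis theorem: I = I_cm + Md², so Md² = 0.4936 − 0.14444 = 0.34916 kg m^2.
d = √(0.34916 / 1.01) = 0.58797 m.

0.588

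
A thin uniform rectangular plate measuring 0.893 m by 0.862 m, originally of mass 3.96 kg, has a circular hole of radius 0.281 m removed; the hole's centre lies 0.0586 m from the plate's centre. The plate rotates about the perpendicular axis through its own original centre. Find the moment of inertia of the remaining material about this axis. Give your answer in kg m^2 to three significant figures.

Unpierced body about its centre: I₀ = (1/12)M(a²+b²) = (1/12)(3.96)[(0.893)² + (0.862)²] = 0.50836 kg m^2.
The removed disk has mass m = M·πr²/(ab) = (3.96)·π(0.281)²/(0.893·0.862) = 1.2761 kg (same uniform areal density).
Its moment of inertia about the rotation axis (parallel-axis theorem): I_hole = (1/2)mr² + md² = (1/2)(1.2761)(0.281)² + (1.2761)(0.0586)² = 0.054765 kg m^2.
Treating the hole as negative mass, I = I₀ − I_hole = 0.50836 − 0.054765 = 0.4536 kg m^2.

0.454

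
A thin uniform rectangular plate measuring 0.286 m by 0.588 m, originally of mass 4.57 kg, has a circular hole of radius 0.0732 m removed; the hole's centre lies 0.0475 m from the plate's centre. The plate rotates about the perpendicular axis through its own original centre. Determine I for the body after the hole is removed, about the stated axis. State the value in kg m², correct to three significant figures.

Unpierced body about its centre: I₀ = (1/12)M(a²+b²) = (1/12)(4.57)[(0.286)² + (0.588)²] = 0.16282 kg m².
The removed disk has mass m = M·πr²/(ab) = (4.57)·π(0.0732)²/(0.286·0.588) = 0.45745 kg (same uniform areal density).
Its moment of inertia about the rotation axis (parallel-axis theorem): I_hole = (1/2)mr² + md² = (1/2)(0.45745)(0.0732)² + (0.45745)(0.0475)² = 0.0022577 kg m².
Treating the hole as negative mass, I = I₀ − I_hole = 0.16282 − 0.0022577 = 0.16056 kg m².

0.161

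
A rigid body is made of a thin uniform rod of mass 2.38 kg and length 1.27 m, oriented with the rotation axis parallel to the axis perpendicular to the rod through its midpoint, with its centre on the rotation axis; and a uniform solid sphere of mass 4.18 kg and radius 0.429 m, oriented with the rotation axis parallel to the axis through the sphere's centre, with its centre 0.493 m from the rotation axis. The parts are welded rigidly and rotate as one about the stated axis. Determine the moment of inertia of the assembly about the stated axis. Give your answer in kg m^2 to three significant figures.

Thin rod: I_cm = (1/12)ML² = (1/12)(2.38)(1.27)² = 0.31989 kg m^2; axis through the centre, so I = 0.31989 kg m^2.
Solid sphere: I_cm = (2/5)MR² = (2/5)(4.18)(0.429)² = 0.30772 kg m^2; centre at d = 0.493 m, so I = I_cm + Md² gives I = 0.30772 + (4.18)(0.493)² = 1.3237 kg m^2.
Total I = 0.31989 + 1.3237 = 1.6436 kg m^2.

1.64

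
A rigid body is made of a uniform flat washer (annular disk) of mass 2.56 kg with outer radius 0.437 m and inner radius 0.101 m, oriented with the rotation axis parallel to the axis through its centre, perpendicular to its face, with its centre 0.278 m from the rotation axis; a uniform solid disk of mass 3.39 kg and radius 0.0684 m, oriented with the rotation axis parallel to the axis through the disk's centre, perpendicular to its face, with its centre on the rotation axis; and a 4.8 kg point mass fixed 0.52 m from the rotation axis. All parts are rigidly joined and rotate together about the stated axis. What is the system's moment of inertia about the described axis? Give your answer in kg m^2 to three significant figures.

Annular disk: I_cm = (1/2)M(R²+r²) = (1/2)(2.56)[(0.437)² + (0.101)²] = 0.2575 kg m^2; centre at d = 0.278 m, so the parallel axis theorem gives I = 0.2575 + (2.56)(0.278)² = 0.45534 kg m^2.
Solid disk: I_cm = (1/2)MR² = (1/2)(3.39)(0.0684)² = 0.0079302 kg m^2; axis through the centre, so I = 0.0079302 kg m^2.
Point mass: I_cm = 0; centre at d = 0.52 m, so the parallel axis theorem gives I = 0 + (4.8)(0.52)² = 1.2979 kg m^2.
Total I = 0.45534 + 0.0079302 + 1.2979 = 1.7612 kg m^2.

1.76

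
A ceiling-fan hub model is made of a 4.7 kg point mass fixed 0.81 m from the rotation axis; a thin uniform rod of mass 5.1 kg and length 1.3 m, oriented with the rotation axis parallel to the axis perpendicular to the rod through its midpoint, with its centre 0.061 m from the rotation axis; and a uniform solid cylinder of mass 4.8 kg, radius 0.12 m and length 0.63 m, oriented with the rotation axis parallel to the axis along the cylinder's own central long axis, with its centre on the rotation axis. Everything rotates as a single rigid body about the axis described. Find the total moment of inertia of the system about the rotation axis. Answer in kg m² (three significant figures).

3.86

Point mass: I_cm = 0; centre at d = 0.81 m, so I = I_cm + Md² gives I = 0 + (4.7)(0.81)² = 3.0837 kg m².
Thin rod: I_cm = (1/12)ML² = (1/12)(5.1)(1.3)² = 0.71825 kg m²; centre at d = 0.061 m, so I = I_cm + Md² gives I = 0.71825 + (5.1)(0.061)² = 0.73723 kg m².
Solid cylinder: I_cm = (1/2)MR² = (1/2)(4.8)(0.12)² = 0.03456 kg m²; axis through the centre, so I = 0.03456 kg m².
Total I = 3.0837 + 0.73723 + 0.03456 = 3.8555 kg m².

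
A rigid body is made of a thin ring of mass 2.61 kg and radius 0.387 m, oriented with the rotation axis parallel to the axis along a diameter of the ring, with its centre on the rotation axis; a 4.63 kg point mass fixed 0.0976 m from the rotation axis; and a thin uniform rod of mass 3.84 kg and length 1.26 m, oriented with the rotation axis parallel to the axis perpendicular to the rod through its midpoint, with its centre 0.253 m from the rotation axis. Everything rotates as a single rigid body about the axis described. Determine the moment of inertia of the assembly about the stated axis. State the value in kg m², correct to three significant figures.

0.993

Thin ring: I_cm = (1/2)MR² = (1/2)(2.61)(0.387)² = 0.19545 kg m²; axis through the centre, so I = 0.19545 kg m².
Point mass: I_cm = 0; centre at d = 0.0976 m, so the parallel axis theorem gives I = 0 + (4.63)(0.0976)² = 0.044104 kg m².
Thin rod: I_cm = (1/12)ML² = (1/12)(3.84)(1.26)² = 0.50803 kg m²; centre at d = 0.253 m, so the parallel axis theorem gives I = 0.50803 + (3.84)(0.253)² = 0.75383 kg m².
Total I = 0.19545 + 0.044104 + 0.75383 = 0.99338 kg m².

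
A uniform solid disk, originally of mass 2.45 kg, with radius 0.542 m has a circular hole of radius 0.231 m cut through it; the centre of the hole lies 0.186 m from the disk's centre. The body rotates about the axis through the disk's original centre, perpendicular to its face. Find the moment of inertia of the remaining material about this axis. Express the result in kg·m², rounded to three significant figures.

0.333

Unpierced body about its centre: I₀ = (1/2)MR² = (1/2)(2.45)(0.542)² = 0.35986 kg·m².
The removed disk has mass m = M·(r/R)² = (2.45)(0.231/0.542)² = 0.44503 kg (same uniform areal density).
Its moment of inertia about the rotation axis (parallel-axis theorem): I_hole = (1/2)mr² + md² = (1/2)(0.44503)(0.231)² + (0.44503)(0.186)² = 0.02727 kg·m².
Treating the hole as negative mass, I = I₀ − I_hole = 0.35986 − 0.02727 = 0.33259 kg·m².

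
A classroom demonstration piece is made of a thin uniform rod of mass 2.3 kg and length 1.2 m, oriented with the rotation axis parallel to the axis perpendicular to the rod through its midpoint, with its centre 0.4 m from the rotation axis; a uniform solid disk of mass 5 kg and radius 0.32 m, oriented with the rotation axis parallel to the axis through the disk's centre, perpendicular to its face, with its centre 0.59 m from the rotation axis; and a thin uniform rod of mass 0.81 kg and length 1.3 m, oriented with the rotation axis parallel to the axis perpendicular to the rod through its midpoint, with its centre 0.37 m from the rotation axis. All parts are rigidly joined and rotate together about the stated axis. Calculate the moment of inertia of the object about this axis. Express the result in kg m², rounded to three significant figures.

Thin rod: I_cm = (1/12)ML² = (1/12)(2.3)(1.2)² = 0.276 kg m²; centre at d = 0.4 m, so I = I_cm + Md² gives I = 0.276 + (2.3)(0.4)² = 0.644 kg m².
Solid disk: I_cm = (1/2)MR² = (1/2)(5)(0.32)² = 0.256 kg m²; centre at d = 0.59 m, so I = I_cm + Md² gives I = 0.256 + (5)(0.59)² = 1.9965 kg m².
Thin rod: I_cm = (1/12)ML² = (1/12)(0.81)(1.3)² = 0.11408 kg m²; centre at d = 0.37 m, so I = I_cm + Md² gives I = 0.11408 + (0.81)(0.37)² = 0.22496 kg m².
Total I = 0.644 + 1.9965 + 0.22496 = 2.8655 kg m².

2.87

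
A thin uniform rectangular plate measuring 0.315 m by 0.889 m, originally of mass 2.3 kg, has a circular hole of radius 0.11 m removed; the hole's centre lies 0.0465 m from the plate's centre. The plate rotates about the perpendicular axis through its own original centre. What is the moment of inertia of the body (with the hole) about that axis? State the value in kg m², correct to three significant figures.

0.168

Unpierced body about its centre: I₀ = (1/12)M(a²+b²) = (1/12)(2.3)[(0.315)² + (0.889)²] = 0.1705 kg m².
The removed disk has mass m = M·πr²/(ab) = (2.3)·π(0.11)²/(0.315·0.889) = 0.31221 kg (same uniform areal density).
Its moment of inertia about the rotation axis (parallel-axis theorem): I_hole = (1/2)mr² + md² = (1/2)(0.31221)(0.11)² + (0.31221)(0.0465)² = 0.002564 kg m².
Treating the hole as negative mass, I = I₀ − I_hole = 0.1705 − 0.002564 = 0.16793 kg m².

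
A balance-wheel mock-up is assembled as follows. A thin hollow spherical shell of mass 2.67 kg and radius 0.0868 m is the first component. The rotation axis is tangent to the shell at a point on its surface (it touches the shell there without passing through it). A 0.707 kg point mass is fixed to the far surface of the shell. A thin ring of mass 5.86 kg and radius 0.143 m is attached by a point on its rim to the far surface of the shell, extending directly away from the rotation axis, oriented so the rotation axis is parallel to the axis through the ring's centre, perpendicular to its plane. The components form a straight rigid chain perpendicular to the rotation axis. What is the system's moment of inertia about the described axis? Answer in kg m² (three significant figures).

Spherical shell: I_cm = (2/3)MR² = (2/3)(2.67)(0.0868)² = 0.013411 kg m²; centre at d = 0.0868 m, so I = I_cm + Md² gives I = 0.013411 + (2.67)(0.0868)² = 0.033527 kg m².
Point mass: I_cm = 0; centre at d = 0.0868 + 0.0868 = 0.1736 m, so I = I_cm + Md² gives I = 0 + (0.707)(0.1736)² = 0.021307 kg m².
Thin ring: I_cm = MR² = (5.86)(0.143)² = 0.11983 kg m²; centre at d = 0.0868 + 0.0868 + 0.143 = 0.3166 m, so I = I_cm + Md² gives I = 0.11983 + (5.86)(0.3166)² = 0.70721 kg m².
Total I = 0.033527 + 0.021307 + 0.70721 = 0.76205 kg m².

0.762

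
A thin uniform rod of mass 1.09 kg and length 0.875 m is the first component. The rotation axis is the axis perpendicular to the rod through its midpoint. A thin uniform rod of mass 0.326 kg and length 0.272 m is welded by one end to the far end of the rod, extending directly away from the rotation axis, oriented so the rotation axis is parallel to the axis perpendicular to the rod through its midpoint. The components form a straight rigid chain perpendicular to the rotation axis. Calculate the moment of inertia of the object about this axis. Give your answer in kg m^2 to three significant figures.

0.179

Thin rod: I_cm = (1/12)ML² = (1/12)(1.09)(0.875)² = 0.069544 kg m^2; axis through the centre, so I = 0.069544 kg m^2.
Thin rod: I_cm = (1/12)ML² = (1/12)(0.326)(0.272)² = 0.0020099 kg m^2; centre at d = 0.4375 + 0.136 = 0.5735 m, so I = I_cm + Md² gives I = 0.0020099 + (0.326)(0.5735)² = 0.10923 kg m^2.
Total I = 0.069544 + 0.10923 = 0.17878 kg m^2.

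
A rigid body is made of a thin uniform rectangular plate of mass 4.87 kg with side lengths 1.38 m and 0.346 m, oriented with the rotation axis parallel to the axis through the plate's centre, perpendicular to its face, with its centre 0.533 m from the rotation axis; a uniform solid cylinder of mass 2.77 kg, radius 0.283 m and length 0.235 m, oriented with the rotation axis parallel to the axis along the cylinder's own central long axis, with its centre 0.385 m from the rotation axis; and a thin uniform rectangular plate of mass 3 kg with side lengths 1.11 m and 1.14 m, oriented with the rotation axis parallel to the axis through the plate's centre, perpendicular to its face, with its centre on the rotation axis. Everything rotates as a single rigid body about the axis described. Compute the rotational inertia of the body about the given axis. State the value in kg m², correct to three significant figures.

3.36

Rectangular plate: I_cm = (1/12)M(a²+b²) = (1/12)(4.87)[(1.38)² + (0.346)²] = 0.82145 kg m²; centre at d = 0.533 m, so I = I_cm + Md² gives I = 0.82145 + (4.87)(0.533)² = 2.205 kg m².
Solid cylinder: I_cm = (1/2)MR² = (1/2)(2.77)(0.283)² = 0.11092 kg m²; centre at d = 0.385 m, so I = I_cm + Md² gives I = 0.11092 + (2.77)(0.385)² = 0.52151 kg m².
Rectangular plate: I_cm = (1/12)M(a²+b²) = (1/12)(3)[(1.11)² + (1.14)²] = 0.63292 kg m²; axis through the centre, so I = 0.63292 kg m².
Total I = 2.205 + 0.52151 + 0.63292 = 3.3594 kg m².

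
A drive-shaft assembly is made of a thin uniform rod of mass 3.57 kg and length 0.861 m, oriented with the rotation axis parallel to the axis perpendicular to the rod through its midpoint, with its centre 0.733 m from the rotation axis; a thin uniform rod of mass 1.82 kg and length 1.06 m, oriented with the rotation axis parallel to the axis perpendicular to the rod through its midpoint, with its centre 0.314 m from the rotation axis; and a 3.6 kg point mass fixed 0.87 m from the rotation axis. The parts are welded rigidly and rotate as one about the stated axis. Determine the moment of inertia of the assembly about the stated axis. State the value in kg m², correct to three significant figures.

Thin rod: I_cm = (1/12)ML² = (1/12)(3.57)(0.861)² = 0.22054 kg m²; centre at d = 0.733 m, so I = I_cm + Md² gives I = 0.22054 + (3.57)(0.733)² = 2.1387 kg m².
Thin rod: I_cm = (1/12)ML² = (1/12)(1.82)(1.06)² = 0.17041 kg m²; centre at d = 0.314 m, so I = I_cm + Md² gives I = 0.17041 + (1.82)(0.314)² = 0.34986 kg m².
Point mass: I_cm = 0; centre at d = 0.87 m, so I = I_cm + Md² gives I = 0 + (3.6)(0.87)² = 2.7248 kg m².
Total I = 2.1387 + 0.34986 + 2.7248 = 5.2134 kg m².

5.21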